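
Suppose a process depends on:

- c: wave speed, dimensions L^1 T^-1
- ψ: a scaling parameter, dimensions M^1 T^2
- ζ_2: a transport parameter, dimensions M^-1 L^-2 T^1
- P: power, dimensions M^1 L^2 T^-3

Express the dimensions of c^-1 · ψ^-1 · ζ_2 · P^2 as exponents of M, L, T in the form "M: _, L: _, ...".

Collect each base-dimension exponent across the product:
  M: −(0) − (1) + (-1) + 2·(1) = 0
  L: −(1) − (0) + (-2) + 2·(2) = 1
  T: −(-1) − (2) + (1) + 2·(-3) = -6
So the dimensions are [L T⁻⁶].

M: 0, L: 1, T: -6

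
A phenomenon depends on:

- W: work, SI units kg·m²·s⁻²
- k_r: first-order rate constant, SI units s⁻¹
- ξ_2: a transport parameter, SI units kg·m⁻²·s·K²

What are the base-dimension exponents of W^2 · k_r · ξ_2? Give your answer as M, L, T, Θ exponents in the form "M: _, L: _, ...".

M: 3, L: 2, T: -4, Θ: 2

Collect each base-dimension exponent across the product:
  M: 2·(1) + (0) + (1) = 3
  L: 2·(2) + (0) + (-2) = 2
  T: 2·(-2) + (-1) + (1) = -4
  Θ: 2·(0) + (0) + (2) = 2
So the dimensions are [M³ L² T⁻⁴ Θ²].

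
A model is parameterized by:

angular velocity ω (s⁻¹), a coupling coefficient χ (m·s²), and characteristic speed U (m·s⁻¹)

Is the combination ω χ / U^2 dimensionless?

no

Sum the exponent of each base dimension across the product:
  L: [ω]_L + [χ]_L − 2·[U]_L = (0) + (1) − 2·(1) = -1
  T: [ω]_T + [χ]_T − 2·[U]_T = (-1) + (2) − 2·(-1) = 3
Net dimensions [L⁻¹ T³] ≠ [1] — not dimensionless.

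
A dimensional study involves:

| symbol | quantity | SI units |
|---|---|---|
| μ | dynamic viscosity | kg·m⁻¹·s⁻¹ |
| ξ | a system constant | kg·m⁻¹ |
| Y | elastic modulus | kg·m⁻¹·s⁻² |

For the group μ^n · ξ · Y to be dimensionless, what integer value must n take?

Balance the M exponent: (1)·n from μ, plus (1) + (1) = 2 from the rest, must sum to zero.
n + 2 = 0, so n = -2.

-2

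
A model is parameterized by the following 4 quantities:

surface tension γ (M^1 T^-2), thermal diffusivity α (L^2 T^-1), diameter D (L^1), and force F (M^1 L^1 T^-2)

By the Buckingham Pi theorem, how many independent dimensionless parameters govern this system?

1

There are 4 variables and 3 base dimensions (M, L, T).
The dimension matrix has rank 3.
Independent dimensionless groups: 4 − 3 = 1.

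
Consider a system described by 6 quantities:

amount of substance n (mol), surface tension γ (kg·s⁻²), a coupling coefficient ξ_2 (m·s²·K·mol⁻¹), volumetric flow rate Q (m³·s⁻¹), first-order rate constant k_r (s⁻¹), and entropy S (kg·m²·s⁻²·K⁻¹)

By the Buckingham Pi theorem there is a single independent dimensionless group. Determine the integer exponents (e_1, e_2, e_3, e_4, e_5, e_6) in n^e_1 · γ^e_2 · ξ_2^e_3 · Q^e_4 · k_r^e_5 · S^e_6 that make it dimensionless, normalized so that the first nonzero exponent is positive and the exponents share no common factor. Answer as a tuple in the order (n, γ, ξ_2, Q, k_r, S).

(1, -1, 1, -1, 3, 1)

M: e_1·(0) + e_2·(1) + e_3·(0) + e_4·(0) + e_5·(0) + e_6·(1) = 0
L: e_1·(0) + e_2·(0) + e_3·(1) + e_4·(3) + e_5·(0) + e_6·(2) = 0
T: e_1·(0) + e_2·(-2) + e_3·(2) + e_4·(-1) + e_5·(-1) + e_6·(-2) = 0
Θ: e_1·(0) + e_2·(0) + e_3·(1) + e_4·(0) + e_5·(0) + e_6·(-1) = 0
N: e_1·(1) + e_2·(0) + e_3·(-1) + e_4·(0) + e_5·(0) + e_6·(0) = 0
Solving this homogeneous linear system for the smallest-integer solution (first nonzero entry positive) gives (1, -1, 1, -1, 3, 1).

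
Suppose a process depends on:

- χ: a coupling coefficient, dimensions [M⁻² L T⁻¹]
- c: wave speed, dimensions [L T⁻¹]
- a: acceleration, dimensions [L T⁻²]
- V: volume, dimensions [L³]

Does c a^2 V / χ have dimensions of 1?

Sum the exponent of each base dimension across the product:
  M: −[χ]_M + [c]_M + 2·[a]_M + [V]_M = −(-2) + (0) + 2·(0) + (0) = 2
  L: −[χ]_L + [c]_L + 2·[a]_L + [V]_L = −(1) + (1) + 2·(1) + (3) = 5
  T: −[χ]_T + [c]_T + 2·[a]_T + [V]_T = −(-1) + (-1) + 2·(-2) + (0) = -4
Net dimensions [M² L⁵ T⁻⁴] ≠ [1] — not dimensionless.

no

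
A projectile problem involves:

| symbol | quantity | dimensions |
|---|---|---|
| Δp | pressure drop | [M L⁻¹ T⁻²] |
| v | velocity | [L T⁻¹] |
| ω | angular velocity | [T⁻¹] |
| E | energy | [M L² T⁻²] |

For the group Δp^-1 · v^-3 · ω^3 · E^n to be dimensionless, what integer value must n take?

Balance the M exponent: (1)·n from E, plus −(1) − 3·(0) + 3·(0) = -1 from the rest, must sum to zero.
n − 1 = 0, so n = 1.

1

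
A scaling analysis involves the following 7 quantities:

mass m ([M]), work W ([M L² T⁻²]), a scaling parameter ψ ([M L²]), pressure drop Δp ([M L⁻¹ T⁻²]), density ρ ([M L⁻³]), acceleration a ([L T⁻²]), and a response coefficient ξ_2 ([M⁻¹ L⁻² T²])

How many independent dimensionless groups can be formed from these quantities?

There are 7 variables and 3 base dimensions (M, L, T).
The dimension matrix has rank 3.
Independent dimensionless groups: 7 − 3 = 4.

4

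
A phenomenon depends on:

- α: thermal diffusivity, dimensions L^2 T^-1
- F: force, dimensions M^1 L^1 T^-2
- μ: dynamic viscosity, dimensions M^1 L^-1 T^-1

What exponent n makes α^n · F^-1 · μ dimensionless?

Balance the L exponent: (2)·n from α, plus −(1) + (-1) = -2 from the rest, must sum to zero.
2n − 2 = 0, so n = 1.

1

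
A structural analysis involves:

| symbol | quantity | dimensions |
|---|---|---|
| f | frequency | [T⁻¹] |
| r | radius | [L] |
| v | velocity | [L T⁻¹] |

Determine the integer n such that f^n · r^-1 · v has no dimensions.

Balance the T exponent: (-1)·n from f, plus −(0) + (-1) = -1 from the rest, must sum to zero.
−n − 1 = 0, so n = -1.

-1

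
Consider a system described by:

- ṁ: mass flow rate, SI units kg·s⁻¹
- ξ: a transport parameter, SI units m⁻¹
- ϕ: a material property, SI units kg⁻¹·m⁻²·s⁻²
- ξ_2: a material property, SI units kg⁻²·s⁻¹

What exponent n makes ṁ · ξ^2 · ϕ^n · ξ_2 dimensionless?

Balance the M exponent: (-1)·n from ϕ, plus (1) + 2·(0) + (-2) = -1 from the rest, must sum to zero.
−n − 1 = 0, so n = -1.

-1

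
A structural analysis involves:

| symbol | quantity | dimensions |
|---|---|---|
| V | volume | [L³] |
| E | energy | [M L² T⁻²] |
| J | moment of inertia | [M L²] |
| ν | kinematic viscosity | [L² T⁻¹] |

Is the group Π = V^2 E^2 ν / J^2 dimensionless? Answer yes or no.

no

Sum the exponent of each base dimension across the product:
  M: 2·[V]_M + 2·[E]_M − 2·[J]_M + [ν]_M = 2·(0) + 2·(1) − 2·(1) + (0) = 0
  L: 2·[V]_L + 2·[E]_L − 2·[J]_L + [ν]_L = 2·(3) + 2·(2) − 2·(2) + (2) = 8
  T: 2·[V]_T + 2·[E]_T − 2·[J]_T + [ν]_T = 2·(0) + 2·(-2) − 2·(0) + (-1) = -5
Net dimensions [L⁸ T⁻⁵] ≠ [1] — not dimensionless.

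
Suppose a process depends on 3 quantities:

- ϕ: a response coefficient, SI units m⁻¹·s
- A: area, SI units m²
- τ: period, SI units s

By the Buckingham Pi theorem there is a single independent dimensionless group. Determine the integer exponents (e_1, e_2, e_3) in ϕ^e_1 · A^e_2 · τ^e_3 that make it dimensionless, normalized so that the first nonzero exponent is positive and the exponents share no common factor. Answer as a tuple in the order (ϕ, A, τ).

(2, 1, -2)

L: e_1·(-1) + e_2·(2) + e_3·(0) = 0
T: e_1·(1) + e_2·(0) + e_3·(1) = 0
Solving this homogeneous linear system for the smallest-integer solution (first nonzero entry positive) gives (2, 1, -2).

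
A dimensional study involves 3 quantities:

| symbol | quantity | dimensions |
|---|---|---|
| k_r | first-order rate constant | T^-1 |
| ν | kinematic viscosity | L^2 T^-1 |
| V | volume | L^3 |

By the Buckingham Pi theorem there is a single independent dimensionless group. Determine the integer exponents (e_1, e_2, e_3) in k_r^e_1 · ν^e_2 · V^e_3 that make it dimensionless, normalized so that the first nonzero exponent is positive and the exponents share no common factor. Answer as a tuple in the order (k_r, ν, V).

(3, -3, 2)

L: e_1·(0) + e_2·(2) + e_3·(3) = 0
T: e_1·(-1) + e_2·(-1) + e_3·(0) = 0
Solving this homogeneous linear system for the smallest-integer solution (first nonzero entry positive) gives (3, -3, 2).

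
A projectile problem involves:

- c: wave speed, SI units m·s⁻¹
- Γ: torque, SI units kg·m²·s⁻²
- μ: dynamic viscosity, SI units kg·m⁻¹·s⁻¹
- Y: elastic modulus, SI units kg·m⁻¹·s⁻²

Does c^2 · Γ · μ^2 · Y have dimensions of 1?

no

Sum the exponent of each base dimension across the product:
  M: 2·[c]_M + [Γ]_M + 2·[μ]_M + [Y]_M = 2·(0) + (1) + 2·(1) + (1) = 4
  L: 2·[c]_L + [Γ]_L + 2·[μ]_L + [Y]_L = 2·(1) + (2) + 2·(-1) + (-1) = 1
  T: 2·[c]_T + [Γ]_T + 2·[μ]_T + [Y]_T = 2·(-1) + (-2) + 2·(-1) + (-2) = -8
Net dimensions [M⁴ L T⁻⁸] ≠ [1] — not dimensionless.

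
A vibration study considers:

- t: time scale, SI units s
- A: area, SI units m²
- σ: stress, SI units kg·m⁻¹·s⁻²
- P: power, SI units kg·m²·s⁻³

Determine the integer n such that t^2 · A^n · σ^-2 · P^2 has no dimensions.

-3

Balance the L exponent: (2)·n from A, plus 2·(0) − 2·(-1) + 2·(2) = 6 from the rest, must sum to zero.
2n + 6 = 0, so n = -3.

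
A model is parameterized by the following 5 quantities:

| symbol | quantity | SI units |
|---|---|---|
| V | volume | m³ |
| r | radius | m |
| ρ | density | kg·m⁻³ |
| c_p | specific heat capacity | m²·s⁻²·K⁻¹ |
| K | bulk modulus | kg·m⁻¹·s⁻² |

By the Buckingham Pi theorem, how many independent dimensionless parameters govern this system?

There are 5 variables and 4 base dimensions (M, L, T, Θ).
The dimension matrix has rank 4.
Independent dimensionless groups: 5 − 4 = 1.

1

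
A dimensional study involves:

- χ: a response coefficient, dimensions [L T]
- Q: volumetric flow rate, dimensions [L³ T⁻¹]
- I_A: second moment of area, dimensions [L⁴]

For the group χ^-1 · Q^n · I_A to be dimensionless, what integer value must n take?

Balance the L exponent: (3)·n from Q, plus −(1) + (4) = 3 from the rest, must sum to zero.
3n + 3 = 0, so n = -1.

-1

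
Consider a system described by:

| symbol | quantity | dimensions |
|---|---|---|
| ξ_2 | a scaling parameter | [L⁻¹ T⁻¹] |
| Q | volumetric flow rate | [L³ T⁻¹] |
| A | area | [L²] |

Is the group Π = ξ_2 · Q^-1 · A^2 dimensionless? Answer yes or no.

Sum the exponent of each base dimension across the product:
  L: [ξ_2]_L − [Q]_L + 2·[A]_L = (-1) − (3) + 2·(2) = 0
  T: [ξ_2]_T − [Q]_T + 2·[A]_T = (-1) − (-1) + 2·(0) = 0
All base exponents vanish — dimensionless.

yes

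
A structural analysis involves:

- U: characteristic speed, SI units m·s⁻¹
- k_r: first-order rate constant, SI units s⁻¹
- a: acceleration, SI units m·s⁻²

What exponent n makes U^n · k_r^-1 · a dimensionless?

Balance the L exponent: (1)·n from U, plus −(0) + (1) = 1 from the rest, must sum to zero.
n + 1 = 0, so n = -1.

-1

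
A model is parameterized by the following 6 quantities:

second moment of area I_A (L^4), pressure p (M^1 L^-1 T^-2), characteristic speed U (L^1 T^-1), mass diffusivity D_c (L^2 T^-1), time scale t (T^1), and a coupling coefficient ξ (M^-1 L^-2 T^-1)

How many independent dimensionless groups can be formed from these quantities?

3

There are 6 variables and 3 base dimensions (M, L, T).
The dimension matrix has rank 3.
Independent dimensionless groups: 6 − 3 = 3.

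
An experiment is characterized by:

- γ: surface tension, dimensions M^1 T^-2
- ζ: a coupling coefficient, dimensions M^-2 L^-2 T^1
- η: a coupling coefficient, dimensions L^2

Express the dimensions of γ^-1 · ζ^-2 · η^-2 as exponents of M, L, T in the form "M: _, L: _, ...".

M: 3, L: 0, T: 0

Collect each base-dimension exponent across the product:
  M: −(1) − 2·(-2) − 2·(0) = 3
  L: −(0) − 2·(-2) − 2·(2) = 0
  T: −(-2) − 2·(1) − 2·(0) = 0
So the dimensions are [M³].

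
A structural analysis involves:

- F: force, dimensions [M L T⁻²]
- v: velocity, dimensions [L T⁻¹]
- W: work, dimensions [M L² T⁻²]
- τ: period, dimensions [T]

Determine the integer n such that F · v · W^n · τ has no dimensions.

-1

Balance the M exponent: (1)·n from W, plus (1) + (0) + (0) = 1 from the rest, must sum to zero.
n + 1 = 0, so n = -1.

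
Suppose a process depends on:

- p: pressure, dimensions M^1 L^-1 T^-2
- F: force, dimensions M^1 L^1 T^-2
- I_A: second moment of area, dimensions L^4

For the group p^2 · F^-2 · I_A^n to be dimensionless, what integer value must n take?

1

Balance the L exponent: (4)·n from I_A, plus 2·(-1) − 2·(1) = -4 from the rest, must sum to zero.
4n − 4 = 0, so n = 1.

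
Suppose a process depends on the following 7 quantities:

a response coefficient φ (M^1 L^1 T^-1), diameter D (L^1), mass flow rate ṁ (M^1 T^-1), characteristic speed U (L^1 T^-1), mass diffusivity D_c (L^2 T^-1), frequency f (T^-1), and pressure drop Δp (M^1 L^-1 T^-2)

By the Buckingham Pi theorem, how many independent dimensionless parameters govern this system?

There are 7 variables and 3 base dimensions (M, L, T).
The dimension matrix has rank 3.
Independent dimensionless groups: 7 − 3 = 4.

4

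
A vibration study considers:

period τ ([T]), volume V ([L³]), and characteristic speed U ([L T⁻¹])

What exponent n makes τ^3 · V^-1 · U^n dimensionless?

3

Balance the L exponent: (1)·n from U, plus 3·(0) − (3) = -3 from the rest, must sum to zero.
n − 3 = 0, so n = 3.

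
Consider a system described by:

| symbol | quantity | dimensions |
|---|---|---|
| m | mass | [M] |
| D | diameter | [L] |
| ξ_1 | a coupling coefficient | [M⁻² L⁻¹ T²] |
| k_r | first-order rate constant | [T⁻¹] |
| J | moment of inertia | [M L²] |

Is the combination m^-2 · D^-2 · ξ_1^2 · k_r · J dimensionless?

Sum the exponent of each base dimension across the product:
  M: −2·[m]_M − 2·[D]_M + 2·[ξ_1]_M + [k_r]_M + [J]_M = −2·(1) − 2·(0) + 2·(-2) + (0) + (1) = -5
  L: −2·[m]_L − 2·[D]_L + 2·[ξ_1]_L + [k_r]_L + [J]_L = −2·(0) − 2·(1) + 2·(-1) + (0) + (2) = -2
  T: −2·[m]_T − 2·[D]_T + 2·[ξ_1]_T + [k_r]_T + [J]_T = −2·(0) − 2·(0) + 2·(2) + (-1) + (0) = 3
Net dimensions [M⁻⁵ L⁻² T³] ≠ [1] — not dimensionless.

no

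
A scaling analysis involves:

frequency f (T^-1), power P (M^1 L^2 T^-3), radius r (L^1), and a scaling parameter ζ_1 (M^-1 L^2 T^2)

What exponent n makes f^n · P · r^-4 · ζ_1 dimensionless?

Balance the T exponent: (-1)·n from f, plus (-3) − 4·(0) + (2) = -1 from the rest, must sum to zero.
−n − 1 = 0, so n = -1.

-1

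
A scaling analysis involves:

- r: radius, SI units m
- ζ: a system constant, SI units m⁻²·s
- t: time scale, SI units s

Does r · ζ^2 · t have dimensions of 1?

Sum the exponent of each base dimension across the product:
  L: [r]_L + 2·[ζ]_L + [t]_L = (1) + 2·(-2) + (0) = -3
  T: [r]_T + 2·[ζ]_T + [t]_T = (0) + 2·(1) + (1) = 3
Net dimensions [L⁻³ T³] ≠ [1] — not dimensionless.

no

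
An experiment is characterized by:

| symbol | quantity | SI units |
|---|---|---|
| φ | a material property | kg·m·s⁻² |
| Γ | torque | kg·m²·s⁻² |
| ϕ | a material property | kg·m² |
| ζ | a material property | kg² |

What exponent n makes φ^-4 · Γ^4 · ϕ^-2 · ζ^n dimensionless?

1

Balance the M exponent: (2)·n from ζ, plus −4·(1) + 4·(1) − 2·(1) = -2 from the rest, must sum to zero.
2n − 2 = 0, so n = 1.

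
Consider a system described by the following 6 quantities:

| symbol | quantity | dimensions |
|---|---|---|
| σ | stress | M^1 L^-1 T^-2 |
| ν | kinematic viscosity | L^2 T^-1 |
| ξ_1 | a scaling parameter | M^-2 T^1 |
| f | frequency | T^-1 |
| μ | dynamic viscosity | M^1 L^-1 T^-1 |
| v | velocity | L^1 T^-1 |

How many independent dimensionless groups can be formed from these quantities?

3

There are 6 variables and 3 base dimensions (M, L, T).
The dimension matrix has rank 3.
Independent dimensionless groups: 6 − 3 = 3.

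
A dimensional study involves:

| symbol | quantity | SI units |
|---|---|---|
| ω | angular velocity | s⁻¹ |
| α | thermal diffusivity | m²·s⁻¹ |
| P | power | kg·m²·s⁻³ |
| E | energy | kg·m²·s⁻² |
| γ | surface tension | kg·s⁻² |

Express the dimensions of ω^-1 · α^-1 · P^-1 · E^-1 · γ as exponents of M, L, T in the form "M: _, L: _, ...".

M: -1, L: -6, T: 5

Collect each base-dimension exponent across the product:
  M: −(0) − (0) − (1) − (1) + (1) = -1
  L: −(0) − (2) − (2) − (2) + (0) = -6
  T: −(-1) − (-1) − (-3) − (-2) + (-2) = 5
So the dimensions are [M⁻¹ L⁻⁶ T⁵].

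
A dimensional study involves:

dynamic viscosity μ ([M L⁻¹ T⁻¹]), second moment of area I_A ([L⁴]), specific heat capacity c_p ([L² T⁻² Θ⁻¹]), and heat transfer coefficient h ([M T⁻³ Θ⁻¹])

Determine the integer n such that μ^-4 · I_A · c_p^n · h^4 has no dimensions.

Balance the L exponent: (2)·n from c_p, plus −4·(-1) + (4) + 4·(0) = 8 from the rest, must sum to zero.
2n + 8 = 0, so n = -4.

-4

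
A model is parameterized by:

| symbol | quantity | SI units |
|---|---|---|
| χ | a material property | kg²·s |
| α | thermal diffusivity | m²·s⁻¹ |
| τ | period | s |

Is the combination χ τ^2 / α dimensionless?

no

Sum the exponent of each base dimension across the product:
  M: [χ]_M − [α]_M + 2·[τ]_M = (2) − (0) + 2·(0) = 2
  L: [χ]_L − [α]_L + 2·[τ]_L = (0) − (2) + 2·(0) = -2
  T: [χ]_T − [α]_T + 2·[τ]_T = (1) − (-1) + 2·(1) = 4
Net dimensions [M² L⁻² T⁴] ≠ [1] — not dimensionless.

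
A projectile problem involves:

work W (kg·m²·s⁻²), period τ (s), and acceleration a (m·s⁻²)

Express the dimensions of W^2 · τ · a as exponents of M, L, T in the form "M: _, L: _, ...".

Collect each base-dimension exponent across the product:
  M: 2·(1) + (0) + (0) = 2
  L: 2·(2) + (0) + (1) = 5
  T: 2·(-2) + (1) + (-2) = -5
So the dimensions are [M² L⁵ T⁻⁵].

M: 2, L: 5, T: -5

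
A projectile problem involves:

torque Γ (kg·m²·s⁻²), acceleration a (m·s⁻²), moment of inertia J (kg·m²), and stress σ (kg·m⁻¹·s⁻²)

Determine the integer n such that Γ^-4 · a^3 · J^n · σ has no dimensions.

3

Balance the M exponent: (1)·n from J, plus −4·(1) + 3·(0) + (1) = -3 from the rest, must sum to zero.
n − 3 = 0, so n = 3.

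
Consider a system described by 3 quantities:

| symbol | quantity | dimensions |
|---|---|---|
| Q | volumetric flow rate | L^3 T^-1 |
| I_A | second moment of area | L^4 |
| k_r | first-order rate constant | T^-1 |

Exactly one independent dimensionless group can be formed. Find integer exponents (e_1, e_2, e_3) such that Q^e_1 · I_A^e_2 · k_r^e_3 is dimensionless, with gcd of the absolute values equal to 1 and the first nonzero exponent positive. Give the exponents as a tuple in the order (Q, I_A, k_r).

(4, -3, -4)

L: e_1·(3) + e_2·(4) + e_3·(0) = 0
T: e_1·(-1) + e_2·(0) + e_3·(-1) = 0
Solving this homogeneous linear system for the smallest-integer solution (first nonzero entry positive) gives (4, -3, -4).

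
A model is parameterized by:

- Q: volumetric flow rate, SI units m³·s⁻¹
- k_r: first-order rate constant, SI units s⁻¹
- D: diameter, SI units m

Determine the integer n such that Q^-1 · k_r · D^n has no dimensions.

Balance the L exponent: (1)·n from D, plus −(3) + (0) = -3 from the rest, must sum to zero.
n − 3 = 0, so n = 3.

3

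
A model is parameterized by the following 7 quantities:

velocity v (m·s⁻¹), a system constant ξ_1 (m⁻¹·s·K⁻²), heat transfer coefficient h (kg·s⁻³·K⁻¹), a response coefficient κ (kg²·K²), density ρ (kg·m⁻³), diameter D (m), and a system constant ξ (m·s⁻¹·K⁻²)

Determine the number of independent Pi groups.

3

There are 7 variables and 4 base dimensions (M, L, T, Θ).
The dimension matrix has rank 4.
Independent dimensionless groups: 7 − 4 = 3.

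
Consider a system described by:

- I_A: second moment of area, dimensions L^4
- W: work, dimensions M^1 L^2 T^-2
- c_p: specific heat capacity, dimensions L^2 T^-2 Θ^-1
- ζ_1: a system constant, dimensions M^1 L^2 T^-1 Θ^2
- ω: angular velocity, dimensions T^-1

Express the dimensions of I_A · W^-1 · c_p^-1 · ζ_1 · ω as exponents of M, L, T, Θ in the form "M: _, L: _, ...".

Collect each base-dimension exponent across the product:
  M: (0) − (1) − (0) + (1) + (0) = 0
  L: (4) − (2) − (2) + (2) + (0) = 2
  T: (0) − (-2) − (-2) + (-1) + (-1) = 2
  Θ: (0) − (0) − (-1) + (2) + (0) = 3
So the dimensions are [L² T² Θ³].

M: 0, L: 2, T: 2, Θ: 3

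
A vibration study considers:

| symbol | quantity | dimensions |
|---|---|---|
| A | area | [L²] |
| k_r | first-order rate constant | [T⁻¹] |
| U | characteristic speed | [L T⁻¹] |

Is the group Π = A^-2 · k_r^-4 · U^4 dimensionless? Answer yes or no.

Sum the exponent of each base dimension across the product:
  L: −2·[A]_L − 4·[k_r]_L + 4·[U]_L = −2·(2) − 4·(0) + 4·(1) = 0
  T: −2·[A]_T − 4·[k_r]_T + 4·[U]_T = −2·(0) − 4·(-1) + 4·(-1) = 0
All base exponents vanish — dimensionless.

yes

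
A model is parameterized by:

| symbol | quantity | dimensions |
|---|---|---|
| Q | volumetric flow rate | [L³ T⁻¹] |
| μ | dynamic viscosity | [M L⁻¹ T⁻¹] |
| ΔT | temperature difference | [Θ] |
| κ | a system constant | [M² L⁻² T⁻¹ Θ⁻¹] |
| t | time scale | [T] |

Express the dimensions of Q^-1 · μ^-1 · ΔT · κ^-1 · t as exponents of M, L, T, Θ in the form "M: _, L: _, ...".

Collect each base-dimension exponent across the product:
  M: −(0) − (1) + (0) − (2) + (0) = -3
  L: −(3) − (-1) + (0) − (-2) + (0) = 0
  T: −(-1) − (-1) + (0) − (-1) + (1) = 4
  Θ: −(0) − (0) + (1) − (-1) + (0) = 2
So the dimensions are [M⁻³ T⁴ Θ²].

M: -3, L: 0, T: 4, Θ: 2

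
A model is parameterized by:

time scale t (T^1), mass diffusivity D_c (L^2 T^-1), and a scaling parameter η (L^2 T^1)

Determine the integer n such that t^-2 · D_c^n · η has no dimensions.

Balance the L exponent: (2)·n from D_c, plus −2·(0) + (2) = 2 from the rest, must sum to zero.
2n + 2 = 0, so n = -1.

-1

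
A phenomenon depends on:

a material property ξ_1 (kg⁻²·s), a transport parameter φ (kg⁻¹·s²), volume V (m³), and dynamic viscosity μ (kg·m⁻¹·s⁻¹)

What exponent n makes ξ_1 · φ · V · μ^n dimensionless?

3

Balance the M exponent: (1)·n from μ, plus (-2) + (-1) + (0) = -3 from the rest, must sum to zero.
n − 3 = 0, so n = 3.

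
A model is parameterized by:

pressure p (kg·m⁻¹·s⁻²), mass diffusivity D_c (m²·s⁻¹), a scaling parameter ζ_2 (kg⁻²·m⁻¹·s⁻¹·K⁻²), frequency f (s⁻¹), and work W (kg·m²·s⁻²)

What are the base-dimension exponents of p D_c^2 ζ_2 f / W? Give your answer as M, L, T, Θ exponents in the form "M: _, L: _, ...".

M: -2, L: 0, T: -4, Θ: -2

Collect each base-dimension exponent across the product:
  M: (1) + 2·(0) + (-2) + (0) − (1) = -2
  L: (-1) + 2·(2) + (-1) + (0) − (2) = 0
  T: (-2) + 2·(-1) + (-1) + (-1) − (-2) = -4
  Θ: (0) + 2·(0) + (-2) + (0) − (0) = -2
So the dimensions are [M⁻² T⁻⁴ Θ⁻²].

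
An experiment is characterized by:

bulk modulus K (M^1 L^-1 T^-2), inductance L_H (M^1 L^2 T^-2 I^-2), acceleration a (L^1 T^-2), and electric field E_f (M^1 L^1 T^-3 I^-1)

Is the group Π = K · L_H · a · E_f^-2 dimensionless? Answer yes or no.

yes

Sum the exponent of each base dimension across the product:
  M: [K]_M + [L_H]_M + [a]_M − 2·[E_f]_M = (1) + (1) + (0) − 2·(1) = 0
  L: [K]_L + [L_H]_L + [a]_L − 2·[E_f]_L = (-1) + (2) + (1) − 2·(1) = 0
  T: [K]_T + [L_H]_T + [a]_T − 2·[E_f]_T = (-2) + (-2) + (-2) − 2·(-3) = 0
  I: [K]_I + [L_H]_I + [a]_I − 2·[E_f]_I = (0) + (-2) + (0) − 2·(-1) = 0
All base exponents vanish — dimensionless.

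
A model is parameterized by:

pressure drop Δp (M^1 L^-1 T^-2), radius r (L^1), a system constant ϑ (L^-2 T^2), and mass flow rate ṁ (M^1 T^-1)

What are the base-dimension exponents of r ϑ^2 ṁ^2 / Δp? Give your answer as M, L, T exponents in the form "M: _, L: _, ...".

M: 1, L: -2, T: 4

Collect each base-dimension exponent across the product:
  M: −(1) + (0) + 2·(0) + 2·(1) = 1
  L: −(-1) + (1) + 2·(-2) + 2·(0) = -2
  T: −(-2) + (0) + 2·(2) + 2·(-1) = 4
So the dimensions are [M L⁻² T⁴].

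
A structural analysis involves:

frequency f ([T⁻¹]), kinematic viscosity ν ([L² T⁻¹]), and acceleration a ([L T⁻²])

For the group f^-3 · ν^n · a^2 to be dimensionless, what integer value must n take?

Balance the L exponent: (2)·n from ν, plus −3·(0) + 2·(1) = 2 from the rest, must sum to zero.
2n + 2 = 0, so n = -1.

-1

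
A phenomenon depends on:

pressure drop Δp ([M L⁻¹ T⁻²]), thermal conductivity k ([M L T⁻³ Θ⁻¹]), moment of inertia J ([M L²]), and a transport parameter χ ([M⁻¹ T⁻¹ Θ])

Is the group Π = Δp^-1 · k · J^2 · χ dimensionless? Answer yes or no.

no

Sum the exponent of each base dimension across the product:
  M: −[Δp]_M + [k]_M + 2·[J]_M + [χ]_M = −(1) + (1) + 2·(1) + (-1) = 1
  L: −[Δp]_L + [k]_L + 2·[J]_L + [χ]_L = −(-1) + (1) + 2·(2) + (0) = 6
  T: −[Δp]_T + [k]_T + 2·[J]_T + [χ]_T = −(-2) + (-3) + 2·(0) + (-1) = -2
  Θ: −[Δp]_Θ + [k]_Θ + 2·[J]_Θ + [χ]_Θ = −(0) + (-1) + 2·(0) + (1) = 0
Net dimensions [M L⁶ T⁻²] ≠ [1] — not dimensionless.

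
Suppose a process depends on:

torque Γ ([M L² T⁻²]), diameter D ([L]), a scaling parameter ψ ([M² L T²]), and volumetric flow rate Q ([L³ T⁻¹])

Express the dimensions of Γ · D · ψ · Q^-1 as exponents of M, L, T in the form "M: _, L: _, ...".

M: 3, L: 1, T: 1

Collect each base-dimension exponent across the product:
  M: (1) + (0) + (2) − (0) = 3
  L: (2) + (1) + (1) − (3) = 1
  T: (-2) + (0) + (2) − (-1) = 1
So the dimensions are [M³ L T].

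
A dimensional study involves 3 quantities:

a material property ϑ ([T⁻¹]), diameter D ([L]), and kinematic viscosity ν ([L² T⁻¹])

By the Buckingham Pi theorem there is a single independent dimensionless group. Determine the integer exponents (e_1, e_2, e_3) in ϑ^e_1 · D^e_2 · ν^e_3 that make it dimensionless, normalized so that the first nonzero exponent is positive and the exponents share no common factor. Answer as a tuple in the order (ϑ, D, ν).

(1, 2, -1)

L: e_1·(0) + e_2·(1) + e_3·(2) = 0
T: e_1·(-1) + e_2·(0) + e_3·(-1) = 0
Solving this homogeneous linear system for the smallest-integer solution (first nonzero entry positive) gives (1, 2, -1).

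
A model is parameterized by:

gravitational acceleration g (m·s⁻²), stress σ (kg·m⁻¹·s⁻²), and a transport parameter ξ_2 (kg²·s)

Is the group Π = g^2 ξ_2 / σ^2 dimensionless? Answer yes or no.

no

Sum the exponent of each base dimension across the product:
  M: 2·[g]_M − 2·[σ]_M + [ξ_2]_M = 2·(0) − 2·(1) + (2) = 0
  L: 2·[g]_L − 2·[σ]_L + [ξ_2]_L = 2·(1) − 2·(-1) + (0) = 4
  T: 2·[g]_T − 2·[σ]_T + [ξ_2]_T = 2·(-2) − 2·(-2) + (1) = 1
Net dimensions [L⁴ T] ≠ [1] — not dimensionless.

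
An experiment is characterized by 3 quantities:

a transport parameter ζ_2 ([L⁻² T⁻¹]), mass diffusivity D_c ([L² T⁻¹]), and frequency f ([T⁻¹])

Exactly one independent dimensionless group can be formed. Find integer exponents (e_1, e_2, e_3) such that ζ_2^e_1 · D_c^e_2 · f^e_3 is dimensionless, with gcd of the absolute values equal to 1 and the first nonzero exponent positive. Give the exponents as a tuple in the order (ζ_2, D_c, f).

L: e_1·(-2) + e_2·(2) + e_3·(0) = 0
T: e_1·(-1) + e_2·(-1) + e_3·(-1) = 0
Solving this homogeneous linear system for the smallest-integer solution (first nonzero entry positive) gives (1, 1, -2).

(1, 1, -2)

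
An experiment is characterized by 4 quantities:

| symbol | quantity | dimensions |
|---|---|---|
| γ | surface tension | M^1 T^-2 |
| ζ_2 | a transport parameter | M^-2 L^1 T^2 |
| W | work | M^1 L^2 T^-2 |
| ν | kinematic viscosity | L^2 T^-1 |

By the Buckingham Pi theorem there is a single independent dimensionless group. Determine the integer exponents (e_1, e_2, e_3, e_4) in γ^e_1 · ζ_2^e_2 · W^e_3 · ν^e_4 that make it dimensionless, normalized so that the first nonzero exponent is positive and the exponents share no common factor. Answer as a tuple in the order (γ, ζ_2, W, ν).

(1, 2, 3, -4)

M: e_1·(1) + e_2·(-2) + e_3·(1) + e_4·(0) = 0
L: e_1·(0) + e_2·(1) + e_3·(2) + e_4·(2) = 0
T: e_1·(-2) + e_2·(2) + e_3·(-2) + e_4·(-1) = 0
Solving this homogeneous linear system for the smallest-integer solution (first nonzero entry positive) gives (1, 2, 3, -4).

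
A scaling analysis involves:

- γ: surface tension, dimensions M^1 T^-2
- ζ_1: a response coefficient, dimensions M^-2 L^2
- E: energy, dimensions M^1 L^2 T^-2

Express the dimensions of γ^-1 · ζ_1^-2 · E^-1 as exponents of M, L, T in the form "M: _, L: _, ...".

Collect each base-dimension exponent across the product:
  M: −(1) − 2·(-2) − (1) = 2
  L: −(0) − 2·(2) − (2) = -6
  T: −(-2) − 2·(0) − (-2) = 4
So the dimensions are [M² L⁻⁶ T⁴].

M: 2, L: -6, T: 4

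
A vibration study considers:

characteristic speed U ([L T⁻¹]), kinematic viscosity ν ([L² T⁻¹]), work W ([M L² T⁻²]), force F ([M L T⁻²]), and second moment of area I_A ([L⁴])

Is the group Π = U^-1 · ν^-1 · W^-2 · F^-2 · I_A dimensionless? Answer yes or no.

no

Sum the exponent of each base dimension across the product:
  M: −[U]_M − [ν]_M − 2·[W]_M − 2·[F]_M + [I_A]_M = −(0) − (0) − 2·(1) − 2·(1) + (0) = -4
  L: −[U]_L − [ν]_L − 2·[W]_L − 2·[F]_L + [I_A]_L = −(1) − (2) − 2·(2) − 2·(1) + (4) = -5
  T: −[U]_T − [ν]_T − 2·[W]_T − 2·[F]_T + [I_A]_T = −(-1) − (-1) − 2·(-2) − 2·(-2) + (0) = 10
Net dimensions [M⁻⁴ L⁻⁵ T¹⁰] ≠ [1] — not dimensionless.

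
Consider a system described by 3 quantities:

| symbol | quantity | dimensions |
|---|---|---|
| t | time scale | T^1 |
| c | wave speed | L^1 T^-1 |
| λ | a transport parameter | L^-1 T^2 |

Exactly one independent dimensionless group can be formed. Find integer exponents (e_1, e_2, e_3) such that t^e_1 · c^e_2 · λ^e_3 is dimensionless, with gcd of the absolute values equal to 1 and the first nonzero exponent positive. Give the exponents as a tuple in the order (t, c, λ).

L: e_1·(0) + e_2·(1) + e_3·(-1) = 0
T: e_1·(1) + e_2·(-1) + e_3·(2) = 0
Solving this homogeneous linear system for the smallest-integer solution (first nonzero entry positive) gives (1, -1, -1).

(1, -1, -1)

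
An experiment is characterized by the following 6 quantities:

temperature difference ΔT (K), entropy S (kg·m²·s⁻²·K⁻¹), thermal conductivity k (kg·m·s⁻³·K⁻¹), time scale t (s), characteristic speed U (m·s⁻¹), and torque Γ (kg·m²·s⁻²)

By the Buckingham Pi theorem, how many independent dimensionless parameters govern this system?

There are 6 variables and 4 base dimensions (M, L, T, Θ).
The dimension matrix has rank 4.
Independent dimensionless groups: 6 − 4 = 2.

2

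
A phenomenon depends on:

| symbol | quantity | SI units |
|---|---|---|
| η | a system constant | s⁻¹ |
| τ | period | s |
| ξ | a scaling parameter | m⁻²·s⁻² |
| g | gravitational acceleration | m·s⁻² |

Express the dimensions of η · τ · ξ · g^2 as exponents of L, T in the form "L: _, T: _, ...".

Collect each base-dimension exponent across the product:
  L: (0) + (0) + (-2) + 2·(1) = 0
  T: (-1) + (1) + (-2) + 2·(-2) = -6
So the dimensions are [T⁻⁶].

L: 0, T: -6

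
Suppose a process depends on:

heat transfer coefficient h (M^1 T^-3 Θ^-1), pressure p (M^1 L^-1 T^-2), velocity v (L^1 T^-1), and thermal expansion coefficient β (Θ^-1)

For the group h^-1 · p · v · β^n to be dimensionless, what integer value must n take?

1

Balance the Θ exponent: (-1)·n from β, plus −(-1) + (0) + (0) = 1 from the rest, must sum to zero.
−n + 1 = 0, so n = 1.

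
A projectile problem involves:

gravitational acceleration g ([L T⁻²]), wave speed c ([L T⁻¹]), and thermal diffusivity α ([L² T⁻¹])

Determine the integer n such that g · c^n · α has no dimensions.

-3

Balance the L exponent: (1)·n from c, plus (1) + (2) = 3 from the rest, must sum to zero.
n + 3 = 0, so n = -3.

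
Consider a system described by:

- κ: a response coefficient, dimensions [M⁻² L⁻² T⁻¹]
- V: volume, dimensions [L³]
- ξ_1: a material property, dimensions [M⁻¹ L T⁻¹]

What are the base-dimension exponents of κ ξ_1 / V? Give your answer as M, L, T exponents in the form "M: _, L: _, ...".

M: -3, L: -4, T: -2

Collect each base-dimension exponent across the product:
  M: (-2) − (0) + (-1) = -3
  L: (-2) − (3) + (1) = -4
  T: (-1) − (0) + (-1) = -2
So the dimensions are [M⁻³ L⁻⁴ T⁻²].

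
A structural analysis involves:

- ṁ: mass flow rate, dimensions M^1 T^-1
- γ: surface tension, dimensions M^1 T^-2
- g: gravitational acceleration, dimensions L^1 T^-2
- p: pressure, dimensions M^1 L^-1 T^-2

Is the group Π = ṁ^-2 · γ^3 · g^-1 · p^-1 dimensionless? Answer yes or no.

Sum the exponent of each base dimension across the product:
  M: −2·[ṁ]_M + 3·[γ]_M − [g]_M − [p]_M = −2·(1) + 3·(1) − (0) − (1) = 0
  L: −2·[ṁ]_L + 3·[γ]_L − [g]_L − [p]_L = −2·(0) + 3·(0) − (1) − (-1) = 0
  T: −2·[ṁ]_T + 3·[γ]_T − [g]_T − [p]_T = −2·(-1) + 3·(-2) − (-2) − (-2) = 0
All base exponents vanish — dimensionless.

yes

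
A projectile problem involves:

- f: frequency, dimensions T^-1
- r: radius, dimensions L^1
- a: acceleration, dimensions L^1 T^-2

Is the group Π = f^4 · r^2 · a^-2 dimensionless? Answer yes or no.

yes

Sum the exponent of each base dimension across the product:
  L: 4·[f]_L + 2·[r]_L − 2·[a]_L = 4·(0) + 2·(1) − 2·(1) = 0
  T: 4·[f]_T + 2·[r]_T − 2·[a]_T = 4·(-1) + 2·(0) − 2·(-2) = 0
All base exponents vanish — dimensionless.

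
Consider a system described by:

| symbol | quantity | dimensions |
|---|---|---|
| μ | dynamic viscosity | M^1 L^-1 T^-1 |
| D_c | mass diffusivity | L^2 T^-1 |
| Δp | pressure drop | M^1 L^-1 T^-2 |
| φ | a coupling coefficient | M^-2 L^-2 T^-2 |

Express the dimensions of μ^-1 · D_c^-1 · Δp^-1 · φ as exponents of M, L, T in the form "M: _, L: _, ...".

Collect each base-dimension exponent across the product:
  M: −(1) − (0) − (1) + (-2) = -4
  L: −(-1) − (2) − (-1) + (-2) = -2
  T: −(-1) − (-1) − (-2) + (-2) = 2
So the dimensions are [M⁻⁴ L⁻² T²].

M: -4, L: -2, T: 2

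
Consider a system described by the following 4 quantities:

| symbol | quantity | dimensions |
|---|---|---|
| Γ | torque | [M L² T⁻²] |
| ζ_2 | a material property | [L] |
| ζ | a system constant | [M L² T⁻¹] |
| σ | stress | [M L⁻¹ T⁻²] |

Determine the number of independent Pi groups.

There are 4 variables and 3 base dimensions (M, L, T).
The dimension matrix has rank 3.
Independent dimensionless groups: 4 − 3 = 1.

1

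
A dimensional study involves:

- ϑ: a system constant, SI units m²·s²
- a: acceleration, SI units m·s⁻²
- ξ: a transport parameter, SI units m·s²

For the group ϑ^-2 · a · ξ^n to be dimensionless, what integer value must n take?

Balance the L exponent: (1)·n from ξ, plus −2·(2) + (1) = -3 from the rest, must sum to zero.
n − 3 = 0, so n = 3.

3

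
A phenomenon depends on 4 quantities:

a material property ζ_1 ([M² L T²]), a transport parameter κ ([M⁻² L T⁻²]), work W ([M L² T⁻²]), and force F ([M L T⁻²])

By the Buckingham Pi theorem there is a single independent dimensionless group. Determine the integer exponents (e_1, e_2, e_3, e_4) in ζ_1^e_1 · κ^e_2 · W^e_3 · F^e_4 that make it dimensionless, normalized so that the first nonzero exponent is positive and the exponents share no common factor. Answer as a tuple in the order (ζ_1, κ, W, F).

M: e_1·(2) + e_2·(-2) + e_3·(1) + e_4·(1) = 0
L: e_1·(1) + e_2·(1) + e_3·(2) + e_4·(1) = 0
T: e_1·(2) + e_2·(-2) + e_3·(-2) + e_4·(-2) = 0
Solving this homogeneous linear system for the smallest-integer solution (first nonzero entry positive) gives (1, 1, -2, 2).

(1, 1, -2, 2)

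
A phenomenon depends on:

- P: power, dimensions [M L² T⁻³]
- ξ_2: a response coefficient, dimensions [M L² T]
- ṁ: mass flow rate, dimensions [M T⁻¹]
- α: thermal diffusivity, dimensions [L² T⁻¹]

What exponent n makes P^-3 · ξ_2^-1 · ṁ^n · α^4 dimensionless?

Balance the M exponent: (1)·n from ṁ, plus −3·(1) − (1) + 4·(0) = -4 from the rest, must sum to zero.
n − 4 = 0, so n = 4.

4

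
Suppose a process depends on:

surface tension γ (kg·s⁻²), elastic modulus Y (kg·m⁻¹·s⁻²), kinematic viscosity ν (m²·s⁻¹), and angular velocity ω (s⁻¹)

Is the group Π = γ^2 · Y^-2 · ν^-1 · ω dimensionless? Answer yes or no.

yes

Sum the exponent of each base dimension across the product:
  M: 2·[γ]_M − 2·[Y]_M − [ν]_M + [ω]_M = 2·(1) − 2·(1) − (0) + (0) = 0
  L: 2·[γ]_L − 2·[Y]_L − [ν]_L + [ω]_L = 2·(0) − 2·(-1) − (2) + (0) = 0
  T: 2·[γ]_T − 2·[Y]_T − [ν]_T + [ω]_T = 2·(-2) − 2·(-2) − (-1) + (-1) = 0
All base exponents vanish — dimensionless.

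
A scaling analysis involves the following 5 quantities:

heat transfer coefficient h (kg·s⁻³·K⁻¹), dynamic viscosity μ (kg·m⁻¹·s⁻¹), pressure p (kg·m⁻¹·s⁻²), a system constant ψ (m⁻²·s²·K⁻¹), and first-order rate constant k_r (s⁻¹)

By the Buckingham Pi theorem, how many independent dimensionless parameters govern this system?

There are 5 variables and 4 base dimensions (M, L, T, Θ).
The dimension matrix has rank 4.
Independent dimensionless groups: 5 − 4 = 1.

1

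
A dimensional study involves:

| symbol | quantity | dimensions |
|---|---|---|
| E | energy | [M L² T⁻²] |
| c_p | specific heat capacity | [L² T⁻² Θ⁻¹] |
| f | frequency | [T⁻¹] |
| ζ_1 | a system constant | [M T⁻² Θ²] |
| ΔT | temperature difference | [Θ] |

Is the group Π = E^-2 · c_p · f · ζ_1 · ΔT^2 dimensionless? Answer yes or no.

Sum the exponent of each base dimension across the product:
  M: −2·[E]_M + [c_p]_M + [f]_M + [ζ_1]_M + 2·[ΔT]_M = −2·(1) + (0) + (0) + (1) + 2·(0) = -1
  L: −2·[E]_L + [c_p]_L + [f]_L + [ζ_1]_L + 2·[ΔT]_L = −2·(2) + (2) + (0) + (0) + 2·(0) = -2
  T: −2·[E]_T + [c_p]_T + [f]_T + [ζ_1]_T + 2·[ΔT]_T = −2·(-2) + (-2) + (-1) + (-2) + 2·(0) = -1
  Θ: −2·[E]_Θ + [c_p]_Θ + [f]_Θ + [ζ_1]_Θ + 2·[ΔT]_Θ = −2·(0) + (-1) + (0) + (2) + 2·(1) = 3
Net dimensions [M⁻¹ L⁻² T⁻¹ Θ³] ≠ [1] — not dimensionless.

no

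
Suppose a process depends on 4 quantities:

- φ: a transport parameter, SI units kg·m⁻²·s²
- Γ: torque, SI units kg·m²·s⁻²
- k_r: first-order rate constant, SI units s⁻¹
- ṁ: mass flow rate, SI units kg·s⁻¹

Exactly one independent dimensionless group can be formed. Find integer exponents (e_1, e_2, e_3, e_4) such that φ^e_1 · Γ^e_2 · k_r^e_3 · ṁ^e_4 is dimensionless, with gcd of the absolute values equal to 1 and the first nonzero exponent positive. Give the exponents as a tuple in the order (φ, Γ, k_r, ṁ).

M: e_1·(1) + e_2·(1) + e_3·(0) + e_4·(1) = 0
L: e_1·(-2) + e_2·(2) + e_3·(0) + e_4·(0) = 0
T: e_1·(2) + e_2·(-2) + e_3·(-1) + e_4·(-1) = 0
Solving this homogeneous linear system for the smallest-integer solution (first nonzero entry positive) gives (1, 1, 2, -2).

(1, 1, 2, -2)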